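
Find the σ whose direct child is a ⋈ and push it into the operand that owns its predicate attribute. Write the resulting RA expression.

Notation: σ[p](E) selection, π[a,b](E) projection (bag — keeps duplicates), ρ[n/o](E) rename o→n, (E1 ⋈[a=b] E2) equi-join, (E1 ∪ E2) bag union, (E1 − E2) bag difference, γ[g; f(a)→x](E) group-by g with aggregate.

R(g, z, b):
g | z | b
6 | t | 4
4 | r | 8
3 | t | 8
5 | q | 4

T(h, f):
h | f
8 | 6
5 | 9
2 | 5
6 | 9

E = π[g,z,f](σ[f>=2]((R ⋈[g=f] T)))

σ filters on f, owned by the right side.
E' = π[g,z,f]((R ⋈[g=f] σ[f>=2](T)))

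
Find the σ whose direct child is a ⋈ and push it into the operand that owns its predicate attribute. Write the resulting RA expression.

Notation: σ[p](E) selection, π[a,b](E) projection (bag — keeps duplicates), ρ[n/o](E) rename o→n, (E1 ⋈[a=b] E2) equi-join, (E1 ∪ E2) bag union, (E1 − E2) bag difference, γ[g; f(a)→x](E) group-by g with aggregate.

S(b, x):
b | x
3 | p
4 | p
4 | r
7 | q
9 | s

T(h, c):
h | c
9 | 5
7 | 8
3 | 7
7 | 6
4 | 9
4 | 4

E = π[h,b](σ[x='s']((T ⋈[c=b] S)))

σ filters on x, owned by the right side.
E' = π[h,b]((T ⋈[c=b] σ[x='s'](S)))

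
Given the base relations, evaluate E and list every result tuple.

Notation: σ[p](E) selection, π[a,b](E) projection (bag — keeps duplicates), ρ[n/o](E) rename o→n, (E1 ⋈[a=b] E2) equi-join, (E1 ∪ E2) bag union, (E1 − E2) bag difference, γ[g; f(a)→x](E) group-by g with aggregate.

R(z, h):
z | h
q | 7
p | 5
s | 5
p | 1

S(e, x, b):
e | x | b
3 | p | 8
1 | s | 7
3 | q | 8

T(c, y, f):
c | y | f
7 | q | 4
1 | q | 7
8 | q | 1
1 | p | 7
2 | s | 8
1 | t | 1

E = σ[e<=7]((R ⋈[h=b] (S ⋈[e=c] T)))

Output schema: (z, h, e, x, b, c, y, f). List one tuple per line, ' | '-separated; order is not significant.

Subexpression sizes:
  R → 4
  S → 3
  T → 6
  (S ⋈[e=c] T) → 3
  (R ⋈[h=b] (S ⋈[e=c] T)) → 3
  σ[e<=7]((R ⋈[h=b] (S ⋈[e=c] T))) → 3

== RESULT ==
z | h | e | x | b | c | y | f
q | 7 | 1 | s | 7 | 1 | p | 7
q | 7 | 1 | s | 7 | 1 | q | 7
q | 7 | 1 | s | 7 | 1 | t | 1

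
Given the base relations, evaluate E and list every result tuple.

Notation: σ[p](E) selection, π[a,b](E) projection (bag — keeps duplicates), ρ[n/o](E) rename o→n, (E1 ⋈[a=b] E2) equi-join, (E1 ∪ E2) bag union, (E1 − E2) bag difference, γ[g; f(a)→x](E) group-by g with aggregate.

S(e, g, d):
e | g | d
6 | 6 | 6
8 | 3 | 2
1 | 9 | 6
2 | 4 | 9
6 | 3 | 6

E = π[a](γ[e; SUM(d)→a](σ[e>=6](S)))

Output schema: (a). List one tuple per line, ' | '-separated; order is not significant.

Subexpression sizes:
  S → 5
  σ[e>=6](S) → 3
  γ[e; SUM(d)→a](σ[e>=6](S)) → 2
  π[a](γ[e; SUM(d)→a](σ[e>=6](S))) → 2

== RESULT ==
a
2
12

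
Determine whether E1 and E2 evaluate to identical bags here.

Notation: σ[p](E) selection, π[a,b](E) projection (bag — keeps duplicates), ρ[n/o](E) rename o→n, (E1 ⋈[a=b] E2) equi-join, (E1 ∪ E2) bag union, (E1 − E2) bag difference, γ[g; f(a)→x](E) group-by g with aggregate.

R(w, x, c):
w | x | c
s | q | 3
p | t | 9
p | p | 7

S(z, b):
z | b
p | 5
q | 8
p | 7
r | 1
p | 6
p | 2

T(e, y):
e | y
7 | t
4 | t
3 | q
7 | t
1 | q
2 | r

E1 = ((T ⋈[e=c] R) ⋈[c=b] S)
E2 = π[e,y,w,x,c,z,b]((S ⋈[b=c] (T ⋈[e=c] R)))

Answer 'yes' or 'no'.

E1 subexpression sizes:
  T → 6
  R → 3
  (T ⋈[e=c] R) → 3
  S → 6
  ((T ⋈[e=c] R) ⋈[c=b] S) → 2
E2 subexpression sizes:
  S → 6
  T → 6
  R → 3
  (T ⋈[e=c] R) → 3
  (S ⋈[b=c] (T ⋈[e=c] R)) → 2
  π[e,y,w,x,c,z,b]((S ⋈[b=c] (T ⋈[e=c] R))) → 2

E1 and E2 produce the same multiset:
e | y | w | x | c | z | b
7 | t | p | p | 7 | p | 7
7 | t | p | p | 7 | p | 7

yes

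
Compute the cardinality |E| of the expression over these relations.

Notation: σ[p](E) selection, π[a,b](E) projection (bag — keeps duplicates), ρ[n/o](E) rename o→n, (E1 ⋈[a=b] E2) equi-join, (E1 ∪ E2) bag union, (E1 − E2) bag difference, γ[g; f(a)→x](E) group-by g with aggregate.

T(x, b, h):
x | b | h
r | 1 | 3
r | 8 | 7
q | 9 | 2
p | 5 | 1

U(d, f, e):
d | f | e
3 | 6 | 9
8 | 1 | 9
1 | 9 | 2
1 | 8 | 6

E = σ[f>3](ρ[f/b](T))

Subexpression sizes:
  T → 4
  ρ[f/b](T) → 4
  σ[f>3](ρ[f/b](T)) → 3

|E| = 3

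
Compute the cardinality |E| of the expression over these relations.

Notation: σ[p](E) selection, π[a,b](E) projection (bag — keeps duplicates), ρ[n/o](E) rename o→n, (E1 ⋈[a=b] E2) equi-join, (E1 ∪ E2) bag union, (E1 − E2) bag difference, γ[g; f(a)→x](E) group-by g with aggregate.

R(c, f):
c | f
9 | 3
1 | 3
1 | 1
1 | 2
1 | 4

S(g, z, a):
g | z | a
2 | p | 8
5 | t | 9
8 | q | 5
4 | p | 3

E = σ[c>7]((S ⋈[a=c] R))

Row counts bottom-up:
  S → 4
  R → 5
  (S ⋈[a=c] R) → 1
  σ[c>7]((S ⋈[a=c] R)) → 1

|E| = 1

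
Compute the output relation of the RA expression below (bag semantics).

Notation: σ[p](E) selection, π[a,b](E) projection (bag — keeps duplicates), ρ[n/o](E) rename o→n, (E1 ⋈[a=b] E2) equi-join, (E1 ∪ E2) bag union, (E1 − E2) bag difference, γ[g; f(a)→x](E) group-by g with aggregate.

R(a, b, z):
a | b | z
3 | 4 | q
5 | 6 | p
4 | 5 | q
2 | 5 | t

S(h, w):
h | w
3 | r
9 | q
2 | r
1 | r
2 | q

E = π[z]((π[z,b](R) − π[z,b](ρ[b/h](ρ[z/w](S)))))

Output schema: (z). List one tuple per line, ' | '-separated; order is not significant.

Stepwise |·|:
  R → 4
  π[z,b](R) → 4
  S → 5
  ρ[z/w](S) → 5
  ρ[b/h](ρ[z/w](S)) → 5
  π[z,b](ρ[b/h](ρ[z/w](S))) → 5
  (π[z,b](R) − π[z,b](ρ[b/h](ρ[z/w](S)))) → 4
  π[z]((π[z,b](R) − π[z,b](ρ[b/h](ρ[z/w](S))))) → 4

== RESULT ==
z
p
q
q
t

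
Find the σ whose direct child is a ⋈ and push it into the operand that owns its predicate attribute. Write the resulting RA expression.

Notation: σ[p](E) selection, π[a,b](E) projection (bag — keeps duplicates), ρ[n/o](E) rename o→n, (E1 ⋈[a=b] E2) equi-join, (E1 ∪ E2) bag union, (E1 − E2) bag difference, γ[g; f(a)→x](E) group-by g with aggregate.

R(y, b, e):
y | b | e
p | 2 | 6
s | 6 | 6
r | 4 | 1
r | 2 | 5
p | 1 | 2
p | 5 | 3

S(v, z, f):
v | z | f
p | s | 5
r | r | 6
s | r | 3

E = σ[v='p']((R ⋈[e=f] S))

σ filters on v, owned by the right side.
E' = (R ⋈[e=f] σ[v='p'](S))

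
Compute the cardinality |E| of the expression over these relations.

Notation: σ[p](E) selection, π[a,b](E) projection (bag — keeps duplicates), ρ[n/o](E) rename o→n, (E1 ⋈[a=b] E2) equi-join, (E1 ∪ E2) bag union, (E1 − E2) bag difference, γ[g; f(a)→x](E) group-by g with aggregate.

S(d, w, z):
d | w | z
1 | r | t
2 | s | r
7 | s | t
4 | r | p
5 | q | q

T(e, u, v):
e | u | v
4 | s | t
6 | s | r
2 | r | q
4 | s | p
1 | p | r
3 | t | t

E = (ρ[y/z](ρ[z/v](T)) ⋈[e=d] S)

Subexpression sizes:
  T → 6
  ρ[z/v](T) → 6
  ρ[y/z](ρ[z/v](T)) → 6
  S → 5
  (ρ[y/z](ρ[z/v](T)) ⋈[e=d] S) → 4

|E| = 4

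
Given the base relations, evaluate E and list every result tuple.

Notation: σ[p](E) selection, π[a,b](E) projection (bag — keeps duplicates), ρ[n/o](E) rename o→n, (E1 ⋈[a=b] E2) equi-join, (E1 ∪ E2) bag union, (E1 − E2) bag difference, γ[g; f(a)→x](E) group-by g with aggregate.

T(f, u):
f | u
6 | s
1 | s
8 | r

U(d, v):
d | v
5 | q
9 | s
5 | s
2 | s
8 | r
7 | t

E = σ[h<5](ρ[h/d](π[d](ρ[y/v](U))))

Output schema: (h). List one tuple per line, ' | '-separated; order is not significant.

Per-node cardinality:
  U → 6
  ρ[y/v](U) → 6
  π[d](ρ[y/v](U)) → 6
  ρ[h/d](π[d](ρ[y/v](U))) → 6
  σ[h<5](ρ[h/d](π[d](ρ[y/v](U)))) → 1

== RESULT ==
h
2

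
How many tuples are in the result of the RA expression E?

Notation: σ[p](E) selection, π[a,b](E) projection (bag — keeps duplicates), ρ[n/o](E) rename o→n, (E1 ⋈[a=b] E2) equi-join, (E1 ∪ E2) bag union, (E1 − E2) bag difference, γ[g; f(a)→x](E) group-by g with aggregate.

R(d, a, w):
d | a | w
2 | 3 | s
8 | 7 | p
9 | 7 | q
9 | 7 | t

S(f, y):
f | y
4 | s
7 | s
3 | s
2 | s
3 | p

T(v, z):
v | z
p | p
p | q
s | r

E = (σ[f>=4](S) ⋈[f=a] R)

Stepwise |·|:
  S → 5
  σ[f>=4](S) → 2
  R → 4
  (σ[f>=4](S) ⋈[f=a] R) → 3

|E| = 3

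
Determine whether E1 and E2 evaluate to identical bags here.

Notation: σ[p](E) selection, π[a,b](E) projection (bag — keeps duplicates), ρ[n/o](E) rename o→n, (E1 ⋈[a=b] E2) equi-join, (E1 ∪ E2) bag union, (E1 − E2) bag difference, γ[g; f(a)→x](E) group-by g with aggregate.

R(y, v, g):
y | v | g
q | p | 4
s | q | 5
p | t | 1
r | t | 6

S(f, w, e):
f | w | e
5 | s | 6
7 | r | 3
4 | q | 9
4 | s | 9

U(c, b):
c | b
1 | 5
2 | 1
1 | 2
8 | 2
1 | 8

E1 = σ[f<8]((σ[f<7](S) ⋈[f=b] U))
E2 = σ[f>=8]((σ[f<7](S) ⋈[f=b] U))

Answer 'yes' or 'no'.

E1 per-node cardinality:
  S → 4
  σ[f<7](S) → 3
  U → 5
  (σ[f<7](S) ⋈[f=b] U) → 1
  σ[f<8]((σ[f<7](S) ⋈[f=b] U)) → 1
E2 per-node cardinality:
  S → 4
  σ[f<7](S) → 3
  U → 5
  (σ[f<7](S) ⋈[f=b] U) → 1
  σ[f>=8]((σ[f<7](S) ⋈[f=b] U)) → 0

E1 result:
f | w | e | c | b
5 | s | 6 | 1 | 5
E2 result:
f | w | e | c | b
(0 rows)
Witness: (5, 's', 6, 1, 5) appears 1× in E1 but 0× in E2.

no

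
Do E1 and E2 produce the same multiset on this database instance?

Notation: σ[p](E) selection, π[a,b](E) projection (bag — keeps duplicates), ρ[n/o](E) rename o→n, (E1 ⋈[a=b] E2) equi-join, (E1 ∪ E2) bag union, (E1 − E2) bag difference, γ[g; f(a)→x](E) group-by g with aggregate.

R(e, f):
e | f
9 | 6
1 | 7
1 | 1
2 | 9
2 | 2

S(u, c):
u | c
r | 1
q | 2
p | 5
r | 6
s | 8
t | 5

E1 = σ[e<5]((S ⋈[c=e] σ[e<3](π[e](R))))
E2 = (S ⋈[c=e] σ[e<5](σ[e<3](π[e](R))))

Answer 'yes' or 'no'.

E1 stepwise |·|:
  S → 6
  R → 5
  π[e](R) → 5
  σ[e<3](π[e](R)) → 4
  (S ⋈[c=e] σ[e<3](π[e](R))) → 4
  σ[e<5]((S ⋈[c=e] σ[e<3](π[e](R)))) → 4
E2 stepwise |·|:
  S → 6
  R → 5
  π[e](R) → 5
  σ[e<3](π[e](R)) → 4
  σ[e<5](σ[e<3](π[e](R))) → 4
  (S ⋈[c=e] σ[e<5](σ[e<3](π[e](R)))) → 4

E1 and E2 produce the same multiset:
u | c | e
q | 2 | 2
q | 2 | 2
r | 1 | 1
r | 1 | 1

yes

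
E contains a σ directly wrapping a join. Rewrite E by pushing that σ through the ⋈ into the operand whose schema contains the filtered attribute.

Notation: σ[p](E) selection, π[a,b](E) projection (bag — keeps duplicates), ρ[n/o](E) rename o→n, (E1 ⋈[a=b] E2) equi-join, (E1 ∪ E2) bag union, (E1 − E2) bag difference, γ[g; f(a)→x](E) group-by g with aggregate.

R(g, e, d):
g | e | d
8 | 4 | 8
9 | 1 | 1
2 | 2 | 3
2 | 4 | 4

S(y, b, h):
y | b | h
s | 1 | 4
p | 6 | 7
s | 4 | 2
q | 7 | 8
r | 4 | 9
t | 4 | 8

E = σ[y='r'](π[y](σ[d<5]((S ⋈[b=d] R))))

σ filters on d, owned by the right side.
E' = σ[y='r'](π[y]((S ⋈[b=d] σ[d<5](R))))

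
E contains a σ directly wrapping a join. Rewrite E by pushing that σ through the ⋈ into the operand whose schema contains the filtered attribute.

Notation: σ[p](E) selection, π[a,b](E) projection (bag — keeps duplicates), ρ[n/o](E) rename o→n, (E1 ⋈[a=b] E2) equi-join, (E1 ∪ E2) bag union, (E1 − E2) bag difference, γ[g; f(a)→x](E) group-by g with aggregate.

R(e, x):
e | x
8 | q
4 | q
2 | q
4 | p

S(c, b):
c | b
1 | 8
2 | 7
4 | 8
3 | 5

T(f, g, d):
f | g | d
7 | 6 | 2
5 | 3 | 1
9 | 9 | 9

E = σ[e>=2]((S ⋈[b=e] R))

σ filters on e, owned by the right side.
E' = (S ⋈[b=e] σ[e>=2](R))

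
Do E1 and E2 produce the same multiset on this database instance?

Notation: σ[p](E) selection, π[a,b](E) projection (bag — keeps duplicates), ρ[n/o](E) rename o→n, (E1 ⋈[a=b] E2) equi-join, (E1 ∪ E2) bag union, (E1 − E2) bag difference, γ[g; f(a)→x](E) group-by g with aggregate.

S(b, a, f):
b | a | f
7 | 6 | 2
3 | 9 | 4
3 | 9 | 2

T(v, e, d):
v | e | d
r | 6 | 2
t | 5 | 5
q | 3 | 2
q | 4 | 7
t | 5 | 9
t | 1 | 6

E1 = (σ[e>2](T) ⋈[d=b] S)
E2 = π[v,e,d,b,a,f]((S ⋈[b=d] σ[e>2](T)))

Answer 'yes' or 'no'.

E1 row counts bottom-up:
  T → 6
  σ[e>2](T) → 5
  S → 3
  (σ[e>2](T) ⋈[d=b] S) → 1
E2 row counts bottom-up:
  S → 3
  T → 6
  σ[e>2](T) → 5
  (S ⋈[b=d] σ[e>2](T)) → 1
  π[v,e,d,b,a,f]((S ⋈[b=d] σ[e>2](T))) → 1

E1 and E2 produce the same multiset:
v | e | d | b | a | f
q | 4 | 7 | 7 | 6 | 2

yes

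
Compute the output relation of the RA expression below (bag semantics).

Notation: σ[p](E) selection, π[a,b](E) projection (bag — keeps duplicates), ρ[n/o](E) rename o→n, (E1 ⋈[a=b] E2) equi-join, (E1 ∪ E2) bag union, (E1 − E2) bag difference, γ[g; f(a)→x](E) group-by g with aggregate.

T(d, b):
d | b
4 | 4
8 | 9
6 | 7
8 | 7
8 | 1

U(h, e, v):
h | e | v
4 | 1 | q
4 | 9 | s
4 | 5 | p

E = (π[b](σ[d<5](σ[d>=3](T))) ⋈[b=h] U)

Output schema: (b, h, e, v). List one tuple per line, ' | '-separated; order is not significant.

Row counts bottom-up:
  T → 5
  σ[d>=3](T) → 5
  σ[d<5](σ[d>=3](T)) → 1
  π[b](σ[d<5](σ[d>=3](T))) → 1
  U → 3
  (π[b](σ[d<5](σ[d>=3](T))) ⋈[b=h] U) → 3

== RESULT ==
b | h | e | v
4 | 4 | 1 | q
4 | 4 | 5 | p
4 | 4 | 9 | s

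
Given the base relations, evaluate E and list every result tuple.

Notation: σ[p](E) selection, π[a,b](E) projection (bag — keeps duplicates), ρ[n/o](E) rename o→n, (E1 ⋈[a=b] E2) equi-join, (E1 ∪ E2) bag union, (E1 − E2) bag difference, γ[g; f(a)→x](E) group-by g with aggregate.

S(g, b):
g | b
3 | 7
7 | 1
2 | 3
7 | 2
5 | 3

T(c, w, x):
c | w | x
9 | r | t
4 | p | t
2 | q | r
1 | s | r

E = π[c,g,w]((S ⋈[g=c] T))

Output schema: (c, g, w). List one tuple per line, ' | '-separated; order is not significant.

Subexpression sizes:
  S → 5
  T → 4
  (S ⋈[g=c] T) → 1
  π[c,g,w]((S ⋈[g=c] T)) → 1

== RESULT ==
c | g | w
2 | 2 | q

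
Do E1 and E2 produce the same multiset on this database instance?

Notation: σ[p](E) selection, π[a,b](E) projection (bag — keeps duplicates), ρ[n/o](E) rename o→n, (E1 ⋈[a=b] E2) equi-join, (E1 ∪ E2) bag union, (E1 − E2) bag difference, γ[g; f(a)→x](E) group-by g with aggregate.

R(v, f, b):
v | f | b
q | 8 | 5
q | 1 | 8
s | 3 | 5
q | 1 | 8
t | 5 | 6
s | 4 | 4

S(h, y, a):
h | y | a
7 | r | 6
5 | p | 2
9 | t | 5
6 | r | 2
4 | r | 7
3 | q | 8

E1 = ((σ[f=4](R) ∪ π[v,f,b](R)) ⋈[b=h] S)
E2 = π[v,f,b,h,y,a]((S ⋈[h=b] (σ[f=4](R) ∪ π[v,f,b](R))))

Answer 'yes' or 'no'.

E1 stepwise |·|:
  R → 6
  σ[f=4](R) → 1
  R → 6
  π[v,f,b](R) → 6
  (σ[f=4](R) ∪ π[v,f,b](R)) → 7
  S → 6
  ((σ[f=4](R) ∪ π[v,f,b](R)) ⋈[b=h] S) → 5
E2 stepwise |·|:
  S → 6
  R → 6
  σ[f=4](R) → 1
  R → 6
  π[v,f,b](R) → 6
  (σ[f=4](R) ∪ π[v,f,b](R)) → 7
  (S ⋈[h=b] (σ[f=4](R) ∪ π[v,f,b](R))) → 5
  π[v,f,b,h,y,a]((S ⋈[h=b] (σ[f=4](R) ∪ π[v,f,b](R)))) → 5

E1 and E2 produce the same multiset:
v | f | b | h | y | a
q | 8 | 5 | 5 | p | 2
s | 3 | 5 | 5 | p | 2
s | 4 | 4 | 4 | r | 7
s | 4 | 4 | 4 | r | 7
t | 5 | 6 | 6 | r | 2

yes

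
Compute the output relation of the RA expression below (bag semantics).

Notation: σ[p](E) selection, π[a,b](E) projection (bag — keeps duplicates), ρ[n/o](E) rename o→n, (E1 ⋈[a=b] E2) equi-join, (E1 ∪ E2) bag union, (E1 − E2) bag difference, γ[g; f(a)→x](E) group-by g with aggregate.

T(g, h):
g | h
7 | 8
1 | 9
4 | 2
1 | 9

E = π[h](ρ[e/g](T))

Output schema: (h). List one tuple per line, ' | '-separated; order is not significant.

Subexpression sizes:
  T → 4
  ρ[e/g](T) → 4
  π[h](ρ[e/g](T)) → 4

== RESULT ==
h
2
8
9
9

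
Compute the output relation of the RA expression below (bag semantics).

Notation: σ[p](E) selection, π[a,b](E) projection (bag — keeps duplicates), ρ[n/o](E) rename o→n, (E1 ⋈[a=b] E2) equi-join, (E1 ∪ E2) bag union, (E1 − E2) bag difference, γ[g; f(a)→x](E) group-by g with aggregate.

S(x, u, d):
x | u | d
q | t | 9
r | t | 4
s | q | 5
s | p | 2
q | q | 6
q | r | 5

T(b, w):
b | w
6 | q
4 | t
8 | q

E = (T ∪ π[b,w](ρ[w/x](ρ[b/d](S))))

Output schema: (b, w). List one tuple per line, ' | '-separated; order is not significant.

Subexpression sizes:
  T → 3
  S → 6
  ρ[b/d](S) → 6
  ρ[w/x](ρ[b/d](S)) → 6
  π[b,w](ρ[w/x](ρ[b/d](S))) → 6
  (T ∪ π[b,w](ρ[w/x](ρ[b/d](S)))) → 9

== RESULT ==
b | w
2 | s
4 | r
4 | t
5 | q
5 | s
6 | q
6 | q
8 | q
9 | q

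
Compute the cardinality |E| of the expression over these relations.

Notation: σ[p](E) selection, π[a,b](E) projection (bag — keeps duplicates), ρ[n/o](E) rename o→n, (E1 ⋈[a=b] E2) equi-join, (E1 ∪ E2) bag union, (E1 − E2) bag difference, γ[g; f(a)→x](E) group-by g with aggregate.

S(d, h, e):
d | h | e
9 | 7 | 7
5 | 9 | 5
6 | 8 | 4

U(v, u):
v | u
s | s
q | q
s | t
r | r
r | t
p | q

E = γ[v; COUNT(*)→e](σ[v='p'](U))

Row counts bottom-up:
  U → 6
  σ[v='p'](U) → 1
  γ[v; COUNT(*)→e](σ[v='p'](U)) → 1

|E| = 1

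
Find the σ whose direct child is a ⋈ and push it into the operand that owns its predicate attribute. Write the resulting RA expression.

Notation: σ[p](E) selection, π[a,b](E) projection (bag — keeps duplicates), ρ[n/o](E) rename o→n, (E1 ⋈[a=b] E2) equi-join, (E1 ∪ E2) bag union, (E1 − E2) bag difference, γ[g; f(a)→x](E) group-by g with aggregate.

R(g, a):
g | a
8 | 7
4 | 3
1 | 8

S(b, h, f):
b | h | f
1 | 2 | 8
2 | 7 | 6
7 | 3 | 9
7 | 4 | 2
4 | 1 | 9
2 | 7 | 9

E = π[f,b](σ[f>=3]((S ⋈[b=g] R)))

σ filters on f, owned by the left side.
E' = π[f,b]((σ[f>=3](S) ⋈[b=g] R))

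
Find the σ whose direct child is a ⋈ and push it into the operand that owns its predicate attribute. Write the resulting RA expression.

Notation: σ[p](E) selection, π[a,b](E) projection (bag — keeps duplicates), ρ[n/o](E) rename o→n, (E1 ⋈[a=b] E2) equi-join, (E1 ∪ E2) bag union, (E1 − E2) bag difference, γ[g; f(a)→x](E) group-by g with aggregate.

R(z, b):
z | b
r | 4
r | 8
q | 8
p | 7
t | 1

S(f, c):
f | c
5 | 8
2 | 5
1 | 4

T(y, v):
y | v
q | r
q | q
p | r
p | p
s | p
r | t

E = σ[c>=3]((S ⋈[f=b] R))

σ filters on c, owned by the left side.
E' = (σ[c>=3](S) ⋈[f=b] R)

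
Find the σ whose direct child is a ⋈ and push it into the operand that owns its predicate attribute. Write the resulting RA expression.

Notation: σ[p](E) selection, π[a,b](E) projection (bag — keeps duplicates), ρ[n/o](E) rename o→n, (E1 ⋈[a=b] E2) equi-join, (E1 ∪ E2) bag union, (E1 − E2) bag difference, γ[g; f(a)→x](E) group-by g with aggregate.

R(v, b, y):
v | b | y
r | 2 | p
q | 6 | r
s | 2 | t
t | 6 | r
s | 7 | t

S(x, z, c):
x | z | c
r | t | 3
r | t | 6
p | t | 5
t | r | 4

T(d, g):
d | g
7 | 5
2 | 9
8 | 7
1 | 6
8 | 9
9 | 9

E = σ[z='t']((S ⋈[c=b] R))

σ filters on z, owned by the left side.
E' = (σ[z='t'](S) ⋈[c=b] R)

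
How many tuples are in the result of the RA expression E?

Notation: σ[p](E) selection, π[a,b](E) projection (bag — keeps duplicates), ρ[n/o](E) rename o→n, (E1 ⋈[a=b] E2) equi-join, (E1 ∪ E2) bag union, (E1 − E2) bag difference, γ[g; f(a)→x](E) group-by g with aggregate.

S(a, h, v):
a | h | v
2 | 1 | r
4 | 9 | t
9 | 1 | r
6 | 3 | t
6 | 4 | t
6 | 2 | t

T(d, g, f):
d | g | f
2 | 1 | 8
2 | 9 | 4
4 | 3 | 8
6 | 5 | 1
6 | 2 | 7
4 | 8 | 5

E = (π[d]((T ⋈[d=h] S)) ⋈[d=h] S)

Per-node cardinality:
  T → 6
  S → 6
  (T ⋈[d=h] S) → 4
  π[d]((T ⋈[d=h] S)) → 4
  S → 6
  (π[d]((T ⋈[d=h] S)) ⋈[d=h] S) → 4

|E| = 4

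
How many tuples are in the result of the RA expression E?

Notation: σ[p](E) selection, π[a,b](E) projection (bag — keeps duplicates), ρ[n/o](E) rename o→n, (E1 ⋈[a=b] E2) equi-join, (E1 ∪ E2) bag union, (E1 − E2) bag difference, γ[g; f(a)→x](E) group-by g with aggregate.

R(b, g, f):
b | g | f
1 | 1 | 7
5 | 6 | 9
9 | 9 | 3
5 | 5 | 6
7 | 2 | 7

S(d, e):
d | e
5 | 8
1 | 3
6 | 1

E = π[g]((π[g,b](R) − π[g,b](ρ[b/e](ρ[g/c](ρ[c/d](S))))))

Subexpression sizes:
  R → 5
  π[g,b](R) → 5
  S → 3
  ρ[c/d](S) → 3
  ρ[g/c](ρ[c/d](S)) → 3
  ρ[b/e](ρ[g/c](ρ[c/d](S))) → 3
  π[g,b](ρ[b/e](ρ[g/c](ρ[c/d](S)))) → 3
  (π[g,b](R) − π[g,b](ρ[b/e](ρ[g/c](ρ[c/d](S))))) → 5
  π[g]((π[g,b](R) − π[g,b](ρ[b/e](ρ[g/c](ρ[c/d](S)))))) → 5

|E| = 5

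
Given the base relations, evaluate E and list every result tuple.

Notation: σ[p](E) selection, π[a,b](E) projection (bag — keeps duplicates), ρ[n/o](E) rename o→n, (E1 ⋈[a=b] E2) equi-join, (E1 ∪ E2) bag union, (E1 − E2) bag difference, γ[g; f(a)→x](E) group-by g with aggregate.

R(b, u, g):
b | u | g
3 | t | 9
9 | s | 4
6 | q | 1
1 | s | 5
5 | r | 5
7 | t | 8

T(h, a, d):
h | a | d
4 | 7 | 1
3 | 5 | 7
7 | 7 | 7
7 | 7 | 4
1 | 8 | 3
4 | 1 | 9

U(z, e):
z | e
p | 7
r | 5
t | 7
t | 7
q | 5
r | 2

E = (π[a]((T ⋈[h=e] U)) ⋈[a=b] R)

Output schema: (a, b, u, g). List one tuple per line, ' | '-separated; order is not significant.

Per-node cardinality:
  T → 6
  U → 6
  (T ⋈[h=e] U) → 6
  π[a]((T ⋈[h=e] U)) → 6
  R → 6
  (π[a]((T ⋈[h=e] U)) ⋈[a=b] R) → 6

== RESULT ==
a | b | u | g
7 | 7 | t | 8
7 | 7 | t | 8
7 | 7 | t | 8
7 | 7 | t | 8
7 | 7 | t | 8
7 | 7 | t | 8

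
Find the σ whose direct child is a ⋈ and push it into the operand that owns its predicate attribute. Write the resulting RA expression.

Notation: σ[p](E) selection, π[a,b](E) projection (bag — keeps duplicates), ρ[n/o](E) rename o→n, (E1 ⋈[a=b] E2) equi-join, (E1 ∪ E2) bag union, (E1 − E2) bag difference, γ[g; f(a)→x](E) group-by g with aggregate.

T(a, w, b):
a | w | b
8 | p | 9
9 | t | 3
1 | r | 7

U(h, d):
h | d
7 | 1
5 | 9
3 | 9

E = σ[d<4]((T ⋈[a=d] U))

σ filters on d, owned by the right side.
E' = (T ⋈[a=d] σ[d<4](U))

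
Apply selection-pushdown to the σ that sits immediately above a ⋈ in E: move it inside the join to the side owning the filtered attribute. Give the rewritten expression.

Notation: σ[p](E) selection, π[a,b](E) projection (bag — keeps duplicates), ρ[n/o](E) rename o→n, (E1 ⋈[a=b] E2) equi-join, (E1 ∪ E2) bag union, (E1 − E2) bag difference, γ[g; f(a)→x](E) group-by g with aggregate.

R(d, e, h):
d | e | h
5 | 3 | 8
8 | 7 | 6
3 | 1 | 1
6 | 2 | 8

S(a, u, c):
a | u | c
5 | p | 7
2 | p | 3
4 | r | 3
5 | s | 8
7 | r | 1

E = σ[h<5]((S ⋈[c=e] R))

σ filters on h, owned by the right side.
E' = (S ⋈[c=e] σ[h<5](R))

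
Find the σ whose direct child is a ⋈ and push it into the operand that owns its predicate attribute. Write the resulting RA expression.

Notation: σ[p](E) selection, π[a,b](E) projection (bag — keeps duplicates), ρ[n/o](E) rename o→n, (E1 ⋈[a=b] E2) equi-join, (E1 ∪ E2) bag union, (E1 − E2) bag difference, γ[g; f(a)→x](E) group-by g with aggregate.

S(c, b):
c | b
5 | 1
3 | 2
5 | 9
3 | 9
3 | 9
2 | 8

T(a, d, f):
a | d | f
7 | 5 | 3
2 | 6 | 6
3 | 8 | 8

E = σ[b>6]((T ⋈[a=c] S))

σ filters on b, owned by the right side.
E' = (T ⋈[a=c] σ[b>6](S))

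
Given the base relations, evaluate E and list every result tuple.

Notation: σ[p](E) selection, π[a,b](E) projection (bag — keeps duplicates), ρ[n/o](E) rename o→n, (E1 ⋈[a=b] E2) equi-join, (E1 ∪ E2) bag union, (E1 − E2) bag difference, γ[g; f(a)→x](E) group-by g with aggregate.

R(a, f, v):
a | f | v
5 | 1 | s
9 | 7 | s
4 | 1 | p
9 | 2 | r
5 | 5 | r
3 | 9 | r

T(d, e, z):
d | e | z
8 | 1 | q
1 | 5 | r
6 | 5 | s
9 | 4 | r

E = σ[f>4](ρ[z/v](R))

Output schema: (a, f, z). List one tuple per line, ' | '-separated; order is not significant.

Stepwise |·|:
  R → 6
  ρ[z/v](R) → 6
  σ[f>4](ρ[z/v](R)) → 3

== RESULT ==
a | f | z
3 | 9 | r
5 | 5 | r
9 | 7 | s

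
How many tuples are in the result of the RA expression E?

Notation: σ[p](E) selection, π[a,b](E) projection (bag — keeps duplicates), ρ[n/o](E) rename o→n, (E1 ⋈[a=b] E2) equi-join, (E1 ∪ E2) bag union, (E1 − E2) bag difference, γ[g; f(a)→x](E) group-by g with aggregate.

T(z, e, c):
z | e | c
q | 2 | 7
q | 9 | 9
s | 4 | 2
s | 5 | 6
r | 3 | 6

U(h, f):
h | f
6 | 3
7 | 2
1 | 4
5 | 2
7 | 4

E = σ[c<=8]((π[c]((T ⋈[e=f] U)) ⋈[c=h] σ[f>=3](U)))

Subexpression sizes:
  T → 5
  U → 5
  (T ⋈[e=f] U) → 5
  π[c]((T ⋈[e=f] U)) → 5
  U → 5
  σ[f>=3](U) → 3
  (π[c]((T ⋈[e=f] U)) ⋈[c=h] σ[f>=3](U)) → 3
  σ[c<=8]((π[c]((T ⋈[e=f] U)) ⋈[c=h] σ[f>=3](U))) → 3

|E| = 3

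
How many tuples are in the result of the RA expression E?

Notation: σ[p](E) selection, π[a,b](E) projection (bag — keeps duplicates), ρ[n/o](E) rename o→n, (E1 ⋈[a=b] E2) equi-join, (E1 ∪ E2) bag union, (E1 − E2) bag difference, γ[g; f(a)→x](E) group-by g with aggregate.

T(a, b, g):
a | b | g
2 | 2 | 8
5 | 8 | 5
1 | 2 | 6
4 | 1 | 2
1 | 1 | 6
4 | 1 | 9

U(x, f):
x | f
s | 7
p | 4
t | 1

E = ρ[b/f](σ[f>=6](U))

Stepwise |·|:
  U → 3
  σ[f>=6](U) → 1
  ρ[b/f](σ[f>=6](U)) → 1

|E| = 1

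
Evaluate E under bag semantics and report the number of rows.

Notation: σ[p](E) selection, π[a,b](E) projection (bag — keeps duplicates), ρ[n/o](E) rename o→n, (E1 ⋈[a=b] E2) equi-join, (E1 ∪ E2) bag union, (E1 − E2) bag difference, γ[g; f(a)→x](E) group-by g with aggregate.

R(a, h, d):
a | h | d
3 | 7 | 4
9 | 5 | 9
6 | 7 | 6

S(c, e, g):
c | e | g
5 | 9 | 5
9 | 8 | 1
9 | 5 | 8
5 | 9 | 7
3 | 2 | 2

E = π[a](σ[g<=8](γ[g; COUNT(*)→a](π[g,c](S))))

Row counts bottom-up:
  S → 5
  π[g,c](S) → 5
  γ[g; COUNT(*)→a](π[g,c](S)) → 5
  σ[g<=8](γ[g; COUNT(*)→a](π[g,c](S))) → 5
  π[a](σ[g<=8](γ[g; COUNT(*)→a](π[g,c](S)))) → 5

|E| = 5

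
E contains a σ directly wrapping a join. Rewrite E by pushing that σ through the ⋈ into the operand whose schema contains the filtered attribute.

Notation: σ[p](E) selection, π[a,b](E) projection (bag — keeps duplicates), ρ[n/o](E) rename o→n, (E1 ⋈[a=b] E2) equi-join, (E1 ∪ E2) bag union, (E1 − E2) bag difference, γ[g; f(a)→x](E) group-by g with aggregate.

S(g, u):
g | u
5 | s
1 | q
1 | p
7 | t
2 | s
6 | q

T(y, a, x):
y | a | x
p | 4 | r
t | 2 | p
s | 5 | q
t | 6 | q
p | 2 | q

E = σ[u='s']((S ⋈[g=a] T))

σ filters on u, owned by the left side.
E' = (σ[u='s'](S) ⋈[g=a] T)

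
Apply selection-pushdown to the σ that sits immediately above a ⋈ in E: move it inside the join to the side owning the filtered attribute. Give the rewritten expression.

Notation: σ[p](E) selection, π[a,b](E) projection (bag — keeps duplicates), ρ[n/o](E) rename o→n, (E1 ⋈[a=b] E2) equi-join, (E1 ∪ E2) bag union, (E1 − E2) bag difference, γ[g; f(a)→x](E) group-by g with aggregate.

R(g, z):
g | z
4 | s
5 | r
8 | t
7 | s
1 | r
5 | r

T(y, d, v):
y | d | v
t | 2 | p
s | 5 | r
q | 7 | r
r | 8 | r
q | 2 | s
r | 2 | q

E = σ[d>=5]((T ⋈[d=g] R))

σ filters on d, owned by the left side.
E' = (σ[d>=5](T) ⋈[d=g] R)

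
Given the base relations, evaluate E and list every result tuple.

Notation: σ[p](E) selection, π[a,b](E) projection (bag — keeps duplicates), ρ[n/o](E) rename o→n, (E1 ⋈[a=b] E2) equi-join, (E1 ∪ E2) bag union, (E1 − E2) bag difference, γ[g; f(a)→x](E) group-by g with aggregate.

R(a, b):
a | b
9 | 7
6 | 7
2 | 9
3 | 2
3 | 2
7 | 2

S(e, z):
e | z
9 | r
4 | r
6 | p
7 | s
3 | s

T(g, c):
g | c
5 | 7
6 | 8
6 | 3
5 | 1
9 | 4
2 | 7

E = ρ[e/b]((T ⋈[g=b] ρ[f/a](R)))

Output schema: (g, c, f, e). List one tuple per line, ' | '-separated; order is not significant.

Row counts bottom-up:
  T → 6
  R → 6
  ρ[f/a](R) → 6
  (T ⋈[g=b] ρ[f/a](R)) → 4
  ρ[e/b]((T ⋈[g=b] ρ[f/a](R))) → 4

== RESULT ==
g | c | f | e
2 | 7 | 3 | 2
2 | 7 | 3 | 2
2 | 7 | 7 | 2
9 | 4 | 2 | 9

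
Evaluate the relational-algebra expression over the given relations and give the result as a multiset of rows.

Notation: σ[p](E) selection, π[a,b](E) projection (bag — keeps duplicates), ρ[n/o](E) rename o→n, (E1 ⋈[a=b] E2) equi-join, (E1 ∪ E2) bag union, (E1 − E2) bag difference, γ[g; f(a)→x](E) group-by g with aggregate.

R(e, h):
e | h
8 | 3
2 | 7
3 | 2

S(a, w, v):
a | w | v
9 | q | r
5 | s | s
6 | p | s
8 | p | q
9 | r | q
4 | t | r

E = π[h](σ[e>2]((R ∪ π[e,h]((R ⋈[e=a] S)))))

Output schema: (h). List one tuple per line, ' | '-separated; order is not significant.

Row counts bottom-up:
  R → 3
  R → 3
  S → 6
  (R ⋈[e=a] S) → 1
  π[e,h]((R ⋈[e=a] S)) → 1
  (R ∪ π[e,h]((R ⋈[e=a] S))) → 4
  σ[e>2]((R ∪ π[e,h]((R ⋈[e=a] S)))) → 3
  π[h](σ[e>2]((R ∪ π[e,h]((R ⋈[e=a] S))))) → 3

== RESULT ==
h
2
3
3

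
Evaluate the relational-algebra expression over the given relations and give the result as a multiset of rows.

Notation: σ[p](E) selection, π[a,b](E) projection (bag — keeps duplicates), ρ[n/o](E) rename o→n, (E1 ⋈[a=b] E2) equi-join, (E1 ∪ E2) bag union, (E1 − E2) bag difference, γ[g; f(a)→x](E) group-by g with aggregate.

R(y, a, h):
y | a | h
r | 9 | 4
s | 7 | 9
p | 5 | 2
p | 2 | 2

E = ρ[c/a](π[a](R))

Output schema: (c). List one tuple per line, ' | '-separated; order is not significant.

Stepwise |·|:
  R → 4
  π[a](R) → 4
  ρ[c/a](π[a](R)) → 4

== RESULT ==
c
2
5
7
9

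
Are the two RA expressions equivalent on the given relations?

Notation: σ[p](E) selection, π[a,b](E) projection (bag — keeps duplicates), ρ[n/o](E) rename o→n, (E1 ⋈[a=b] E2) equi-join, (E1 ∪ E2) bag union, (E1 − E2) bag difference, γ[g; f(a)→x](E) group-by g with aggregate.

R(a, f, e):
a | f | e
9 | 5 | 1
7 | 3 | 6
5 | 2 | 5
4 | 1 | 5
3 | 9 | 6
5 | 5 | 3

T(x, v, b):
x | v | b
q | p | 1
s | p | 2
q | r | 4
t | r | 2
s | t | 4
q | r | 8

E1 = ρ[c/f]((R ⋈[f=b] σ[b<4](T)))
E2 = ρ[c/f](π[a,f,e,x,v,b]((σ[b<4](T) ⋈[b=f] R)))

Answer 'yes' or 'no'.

E1 row counts bottom-up:
  R → 6
  T → 6
  σ[b<4](T) → 3
  (R ⋈[f=b] σ[b<4](T)) → 3
  ρ[c/f]((R ⋈[f=b] σ[b<4](T))) → 3
E2 row counts bottom-up:
  T → 6
  σ[b<4](T) → 3
  R → 6
  (σ[b<4](T) ⋈[b=f] R) → 3
  π[a,f,e,x,v,b]((σ[b<4](T) ⋈[b=f] R)) → 3
  ρ[c/f](π[a,f,e,x,v,b]((σ[b<4](T) ⋈[b=f] R))) → 3

E1 and E2 produce the same multiset:
a | c | e | x | v | b
4 | 1 | 5 | q | p | 1
5 | 2 | 5 | s | p | 2
5 | 2 | 5 | t | r | 2

yes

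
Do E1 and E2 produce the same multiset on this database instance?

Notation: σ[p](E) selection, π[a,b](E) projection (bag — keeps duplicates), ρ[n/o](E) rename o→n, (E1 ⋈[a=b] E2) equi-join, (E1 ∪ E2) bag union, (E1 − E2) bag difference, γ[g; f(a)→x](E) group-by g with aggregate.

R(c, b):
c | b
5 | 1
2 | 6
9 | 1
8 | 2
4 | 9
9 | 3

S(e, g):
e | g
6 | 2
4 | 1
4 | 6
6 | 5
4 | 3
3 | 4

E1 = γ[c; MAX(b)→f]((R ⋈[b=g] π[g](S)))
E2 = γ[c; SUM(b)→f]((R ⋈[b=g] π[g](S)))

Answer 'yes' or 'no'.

E1 per-node cardinality:
  R → 6
  S → 6
  π[g](S) → 6
  (R ⋈[b=g] π[g](S)) → 5
  γ[c; MAX(b)→f]((R ⋈[b=g] π[g](S))) → 4
E2 per-node cardinality:
  R → 6
  S → 6
  π[g](S) → 6
  (R ⋈[b=g] π[g](S)) → 5
  γ[c; SUM(b)→f]((R ⋈[b=g] π[g](S))) → 4

E1 result:
c | f
2 | 6
5 | 1
8 | 2
9 | 3
E2 result:
c | f
2 | 6
5 | 1
8 | 2
9 | 4
Witness: (9, 3) appears 1× in E1 but 0× in E2.

no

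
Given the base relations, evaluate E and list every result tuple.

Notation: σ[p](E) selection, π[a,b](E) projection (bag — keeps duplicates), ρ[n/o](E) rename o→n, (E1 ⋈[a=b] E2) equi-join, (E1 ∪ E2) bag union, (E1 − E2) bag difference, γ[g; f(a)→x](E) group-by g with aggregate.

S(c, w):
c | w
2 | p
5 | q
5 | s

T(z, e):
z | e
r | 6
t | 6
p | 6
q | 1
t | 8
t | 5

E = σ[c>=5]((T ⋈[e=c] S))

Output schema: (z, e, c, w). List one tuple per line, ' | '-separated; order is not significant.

Row counts bottom-up:
  T → 6
  S → 3
  (T ⋈[e=c] S) → 2
  σ[c>=5]((T ⋈[e=c] S)) → 2

== RESULT ==
z | e | c | w
t | 5 | 5 | q
t | 5 | 5 | s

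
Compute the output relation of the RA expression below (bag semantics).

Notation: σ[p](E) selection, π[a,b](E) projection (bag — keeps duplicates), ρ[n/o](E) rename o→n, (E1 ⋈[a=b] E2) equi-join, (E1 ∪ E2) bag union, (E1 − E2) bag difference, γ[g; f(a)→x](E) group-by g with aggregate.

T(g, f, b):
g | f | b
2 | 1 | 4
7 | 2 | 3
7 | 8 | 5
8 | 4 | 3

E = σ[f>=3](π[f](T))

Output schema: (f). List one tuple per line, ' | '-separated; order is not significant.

Row counts bottom-up:
  T → 4
  π[f](T) → 4
  σ[f>=3](π[f](T)) → 2

== RESULT ==
f
4
8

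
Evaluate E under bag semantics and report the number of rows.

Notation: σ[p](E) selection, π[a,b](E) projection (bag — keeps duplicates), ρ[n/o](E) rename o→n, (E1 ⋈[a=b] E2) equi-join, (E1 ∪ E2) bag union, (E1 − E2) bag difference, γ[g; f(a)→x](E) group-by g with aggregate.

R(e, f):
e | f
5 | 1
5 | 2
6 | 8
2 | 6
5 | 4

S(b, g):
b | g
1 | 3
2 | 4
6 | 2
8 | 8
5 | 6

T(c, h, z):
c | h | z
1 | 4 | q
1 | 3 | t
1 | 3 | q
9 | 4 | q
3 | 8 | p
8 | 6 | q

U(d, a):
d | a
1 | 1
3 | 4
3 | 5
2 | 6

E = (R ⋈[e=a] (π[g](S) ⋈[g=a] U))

Subexpression sizes:
  R → 5
  S → 5
  π[g](S) → 5
  U → 4
  (π[g](S) ⋈[g=a] U) → 2
  (R ⋈[e=a] (π[g](S) ⋈[g=a] U)) → 1

|E| = 1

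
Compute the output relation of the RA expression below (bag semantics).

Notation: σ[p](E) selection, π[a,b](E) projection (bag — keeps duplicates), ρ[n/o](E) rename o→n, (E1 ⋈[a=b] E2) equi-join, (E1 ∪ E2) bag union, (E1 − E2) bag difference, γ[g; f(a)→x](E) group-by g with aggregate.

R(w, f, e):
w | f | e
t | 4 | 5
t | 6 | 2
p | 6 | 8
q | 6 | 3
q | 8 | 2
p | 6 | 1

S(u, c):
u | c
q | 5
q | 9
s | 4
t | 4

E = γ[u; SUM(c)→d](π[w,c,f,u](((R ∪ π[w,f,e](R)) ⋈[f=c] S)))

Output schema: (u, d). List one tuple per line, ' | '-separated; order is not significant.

Row counts bottom-up:
  R → 6
  R → 6
  π[w,f,e](R) → 6
  (R ∪ π[w,f,e](R)) → 12
  S → 4
  ((R ∪ π[w,f,e](R)) ⋈[f=c] S) → 4
  π[w,c,f,u](((R ∪ π[w,f,e](R)) ⋈[f=c] S)) → 4
  γ[u; SUM(c)→d](π[w,c,f,u](((R ∪ π[w,f,e](R)) ⋈[f=c] S))) → 2

== RESULT ==
u | d
s | 8
t | 8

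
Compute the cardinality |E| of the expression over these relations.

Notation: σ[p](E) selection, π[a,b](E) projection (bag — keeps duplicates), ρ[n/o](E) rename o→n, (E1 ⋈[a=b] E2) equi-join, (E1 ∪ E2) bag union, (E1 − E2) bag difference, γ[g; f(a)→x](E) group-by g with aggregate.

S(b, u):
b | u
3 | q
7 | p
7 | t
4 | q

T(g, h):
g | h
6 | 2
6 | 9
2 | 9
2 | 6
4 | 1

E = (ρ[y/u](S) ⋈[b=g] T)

Stepwise |·|:
  S → 4
  ρ[y/u](S) → 4
  T → 5
  (ρ[y/u](S) ⋈[b=g] T) → 1

|E| = 1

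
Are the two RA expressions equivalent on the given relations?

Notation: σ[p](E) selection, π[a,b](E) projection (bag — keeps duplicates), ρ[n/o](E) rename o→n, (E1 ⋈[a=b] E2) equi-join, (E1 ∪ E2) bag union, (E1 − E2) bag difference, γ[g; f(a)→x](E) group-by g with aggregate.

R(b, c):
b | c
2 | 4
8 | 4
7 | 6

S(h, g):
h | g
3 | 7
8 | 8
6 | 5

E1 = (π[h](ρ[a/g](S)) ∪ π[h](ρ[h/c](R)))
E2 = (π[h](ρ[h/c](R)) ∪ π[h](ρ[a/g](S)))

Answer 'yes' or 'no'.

E1 per-node cardinality:
  S → 3
  ρ[a/g](S) → 3
  π[h](ρ[a/g](S)) → 3
  R → 3
  ρ[h/c](R) → 3
  π[h](ρ[h/c](R)) → 3
  (π[h](ρ[a/g](S)) ∪ π[h](ρ[h/c](R))) → 6
E2 per-node cardinality:
  R → 3
  ρ[h/c](R) → 3
  π[h](ρ[h/c](R)) → 3
  S → 3
  ρ[a/g](S) → 3
  π[h](ρ[a/g](S)) → 3
  (π[h](ρ[h/c](R)) ∪ π[h](ρ[a/g](S))) → 6

E1 and E2 produce the same multiset:
h
3
4
4
6
6
8

yes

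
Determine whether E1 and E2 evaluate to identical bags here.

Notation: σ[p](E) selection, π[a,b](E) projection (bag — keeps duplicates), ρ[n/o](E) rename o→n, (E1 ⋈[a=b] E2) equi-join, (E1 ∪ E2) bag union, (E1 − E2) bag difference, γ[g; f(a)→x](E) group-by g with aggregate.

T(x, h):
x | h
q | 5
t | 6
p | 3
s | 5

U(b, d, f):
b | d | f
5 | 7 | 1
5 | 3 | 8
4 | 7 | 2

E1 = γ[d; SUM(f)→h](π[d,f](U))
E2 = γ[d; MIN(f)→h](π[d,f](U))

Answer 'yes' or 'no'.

E1 stepwise |·|:
  U → 3
  π[d,f](U) → 3
  γ[d; SUM(f)→h](π[d,f](U)) → 2
E2 stepwise |·|:
  U → 3
  π[d,f](U) → 3
  γ[d; MIN(f)→h](π[d,f](U)) → 2

E1 result:
d | h
3 | 8
7 | 3
E2 result:
d | h
3 | 8
7 | 1
Witness: (7, 1) appears 0× in E1 but 1× in E2.

no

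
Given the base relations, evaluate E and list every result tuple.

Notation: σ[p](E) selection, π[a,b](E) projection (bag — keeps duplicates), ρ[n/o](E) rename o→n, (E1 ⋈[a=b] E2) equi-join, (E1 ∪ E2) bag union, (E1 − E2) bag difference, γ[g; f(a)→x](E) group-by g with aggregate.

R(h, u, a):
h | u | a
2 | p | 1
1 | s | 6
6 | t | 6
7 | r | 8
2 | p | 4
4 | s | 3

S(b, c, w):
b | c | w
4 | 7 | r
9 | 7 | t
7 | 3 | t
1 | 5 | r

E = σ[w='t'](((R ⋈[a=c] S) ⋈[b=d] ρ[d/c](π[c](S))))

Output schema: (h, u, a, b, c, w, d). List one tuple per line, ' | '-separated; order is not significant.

Per-node cardinality:
  R → 6
  S → 4
  (R ⋈[a=c] S) → 1
  S → 4
  π[c](S) → 4
  ρ[d/c](π[c](S)) → 4
  ((R ⋈[a=c] S) ⋈[b=d] ρ[d/c](π[c](S))) → 2
  σ[w='t'](((R ⋈[a=c] S) ⋈[b=d] ρ[d/c](π[c](S)))) → 2

== RESULT ==
h | u | a | b | c | w | d
4 | s | 3 | 7 | 3 | t | 7
4 | s | 3 | 7 | 3 | t | 7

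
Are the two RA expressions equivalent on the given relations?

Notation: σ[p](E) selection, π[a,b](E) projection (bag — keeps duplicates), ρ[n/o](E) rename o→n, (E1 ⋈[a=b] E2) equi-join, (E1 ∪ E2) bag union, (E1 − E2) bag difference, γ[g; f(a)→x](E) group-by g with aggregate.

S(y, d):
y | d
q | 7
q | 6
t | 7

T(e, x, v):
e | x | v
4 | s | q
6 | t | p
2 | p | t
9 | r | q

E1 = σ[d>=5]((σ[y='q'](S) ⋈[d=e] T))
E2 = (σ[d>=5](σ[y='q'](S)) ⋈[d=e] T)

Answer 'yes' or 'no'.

E1 subexpression sizes:
  S → 3
  σ[y='q'](S) → 2
  T → 4
  (σ[y='q'](S) ⋈[d=e] T) → 1
  σ[d>=5]((σ[y='q'](S) ⋈[d=e] T)) → 1
E2 subexpression sizes:
  S → 3
  σ[y='q'](S) → 2
  σ[d>=5](σ[y='q'](S)) → 2
  T → 4
  (σ[d>=5](σ[y='q'](S)) ⋈[d=e] T) → 1

E1 and E2 produce the same multiset:
y | d | e | x | v
q | 6 | 6 | t | p

yes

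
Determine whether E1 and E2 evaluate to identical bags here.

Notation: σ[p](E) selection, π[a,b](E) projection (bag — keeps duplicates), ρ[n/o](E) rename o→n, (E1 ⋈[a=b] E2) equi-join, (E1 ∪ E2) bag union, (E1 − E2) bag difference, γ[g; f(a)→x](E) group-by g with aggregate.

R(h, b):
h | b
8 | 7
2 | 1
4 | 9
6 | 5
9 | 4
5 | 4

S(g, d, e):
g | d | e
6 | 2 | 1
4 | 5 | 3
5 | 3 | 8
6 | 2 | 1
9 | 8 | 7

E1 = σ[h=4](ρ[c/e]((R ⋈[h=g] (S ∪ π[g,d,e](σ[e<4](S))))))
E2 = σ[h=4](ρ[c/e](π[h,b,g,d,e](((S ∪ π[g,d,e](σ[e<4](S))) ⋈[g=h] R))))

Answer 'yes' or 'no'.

E1 subexpression sizes:
  R → 6
  S → 5
  S → 5
  σ[e<4](S) → 3
  π[g,d,e](σ[e<4](S)) → 3
  (S ∪ π[g,d,e](σ[e<4](S))) → 8
  (R ⋈[h=g] (S ∪ π[g,d,e](σ[e<4](S)))) → 8
  ρ[c/e]((R ⋈[h=g] (S ∪ π[g,d,e](σ[e<4](S))))) → 8
  σ[h=4](ρ[c/e]((R ⋈[h=g] (S ∪ π[g,d,e](σ[e<4](S)))))) → 2
E2 subexpression sizes:
  S → 5
  S → 5
  σ[e<4](S) → 3
  π[g,d,e](σ[e<4](S)) → 3
  (S ∪ π[g,d,e](σ[e<4](S))) → 8
  R → 6
  ((S ∪ π[g,d,e](σ[e<4](S))) ⋈[g=h] R) → 8
  π[h,b,g,d,e](((S ∪ π[g,d,e](σ[e<4](S))) ⋈[g=h] R)) → 8
  ρ[c/e](π[h,b,g,d,e](((S ∪ π[g,d,e](σ[e<4](S))) ⋈[g=h] R))) → 8
  σ[h=4](ρ[c/e](π[h,b,g,d,e](((S ∪ π[g,d,e](σ[e<4](S))) ⋈[g=h] R)))) → 2

E1 and E2 produce the same multiset:
h | b | g | d | c
4 | 9 | 4 | 5 | 3
4 | 9 | 4 | 5 | 3

yes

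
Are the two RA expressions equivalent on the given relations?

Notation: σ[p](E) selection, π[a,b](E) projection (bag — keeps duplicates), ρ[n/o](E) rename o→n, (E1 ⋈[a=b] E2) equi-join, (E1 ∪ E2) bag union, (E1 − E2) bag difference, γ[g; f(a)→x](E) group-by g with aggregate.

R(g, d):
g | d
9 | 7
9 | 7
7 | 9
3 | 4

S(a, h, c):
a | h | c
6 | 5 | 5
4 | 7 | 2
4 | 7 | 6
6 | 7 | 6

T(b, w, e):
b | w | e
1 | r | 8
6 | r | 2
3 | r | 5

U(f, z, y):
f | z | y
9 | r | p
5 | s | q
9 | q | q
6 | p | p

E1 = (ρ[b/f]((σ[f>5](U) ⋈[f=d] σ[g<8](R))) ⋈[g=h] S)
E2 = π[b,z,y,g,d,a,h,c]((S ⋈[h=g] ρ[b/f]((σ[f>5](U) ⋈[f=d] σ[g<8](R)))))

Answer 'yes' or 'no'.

E1 subexpression sizes:
  U → 4
  σ[f>5](U) → 3
  R → 4
  σ[g<8](R) → 2
  (σ[f>5](U) ⋈[f=d] σ[g<8](R)) → 2
  ρ[b/f]((σ[f>5](U) ⋈[f=d] σ[g<8](R))) → 2
  S → 4
  (ρ[b/f]((σ[f>5](U) ⋈[f=d] σ[g<8](R))) ⋈[g=h] S) → 6
E2 subexpression sizes:
  S → 4
  U → 4
  σ[f>5](U) → 3
  R → 4
  σ[g<8](R) → 2
  (σ[f>5](U) ⋈[f=d] σ[g<8](R)) → 2
  ρ[b/f]((σ[f>5](U) ⋈[f=d] σ[g<8](R))) → 2
  (S ⋈[h=g] ρ[b/f]((σ[f>5](U) ⋈[f=d] σ[g<8](R)))) → 6
  π[b,z,y,g,d,a,h,c]((S ⋈[h=g] ρ[b/f]((σ[f>5](U) ⋈[f=d] σ[g<8](R))))) → 6

E1 and E2 produce the same multiset:
b | z | y | g | d | a | h | c
9 | q | q | 7 | 9 | 4 | 7 | 2
9 | q | q | 7 | 9 | 4 | 7 | 6
9 | q | q | 7 | 9 | 6 | 7 | 6
9 | r | p | 7 | 9 | 4 | 7 | 2
9 | r | p | 7 | 9 | 4 | 7 | 6
9 | r | p | 7 | 9 | 6 | 7 | 6

yes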